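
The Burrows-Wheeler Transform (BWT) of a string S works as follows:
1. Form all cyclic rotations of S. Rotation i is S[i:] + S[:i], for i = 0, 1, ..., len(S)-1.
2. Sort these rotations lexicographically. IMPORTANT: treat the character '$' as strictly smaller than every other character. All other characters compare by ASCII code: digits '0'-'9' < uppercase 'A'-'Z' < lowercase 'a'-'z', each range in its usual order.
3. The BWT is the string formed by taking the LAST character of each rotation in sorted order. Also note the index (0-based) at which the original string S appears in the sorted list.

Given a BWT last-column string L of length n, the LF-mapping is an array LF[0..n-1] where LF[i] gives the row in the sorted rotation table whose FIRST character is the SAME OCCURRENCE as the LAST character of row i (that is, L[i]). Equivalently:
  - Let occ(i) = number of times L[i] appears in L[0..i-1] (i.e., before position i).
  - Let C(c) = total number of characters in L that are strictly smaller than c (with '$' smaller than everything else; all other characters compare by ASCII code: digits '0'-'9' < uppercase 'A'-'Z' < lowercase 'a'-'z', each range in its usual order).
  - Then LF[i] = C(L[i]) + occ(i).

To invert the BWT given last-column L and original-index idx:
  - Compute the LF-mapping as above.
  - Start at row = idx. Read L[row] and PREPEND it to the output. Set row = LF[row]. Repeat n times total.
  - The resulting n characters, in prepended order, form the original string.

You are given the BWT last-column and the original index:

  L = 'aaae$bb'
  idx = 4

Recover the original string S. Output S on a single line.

LF mapping: 1 2 3 6 0 4 5
Walk LF starting at row 4, prepending L[row]:
  step 1: row=4, L[4]='$', prepend. Next row=LF[4]=0
  step 2: row=0, L[0]='a', prepend. Next row=LF[0]=1
  step 3: row=1, L[1]='a', prepend. Next row=LF[1]=2
  step 4: row=2, L[2]='a', prepend. Next row=LF[2]=3
  step 5: row=3, L[3]='e', prepend. Next row=LF[3]=6
  step 6: row=6, L[6]='b', prepend. Next row=LF[6]=5
  step 7: row=5, L[5]='b', prepend. Next row=LF[5]=4
Reversed output: bbeaaa$

Answer: bbeaaa$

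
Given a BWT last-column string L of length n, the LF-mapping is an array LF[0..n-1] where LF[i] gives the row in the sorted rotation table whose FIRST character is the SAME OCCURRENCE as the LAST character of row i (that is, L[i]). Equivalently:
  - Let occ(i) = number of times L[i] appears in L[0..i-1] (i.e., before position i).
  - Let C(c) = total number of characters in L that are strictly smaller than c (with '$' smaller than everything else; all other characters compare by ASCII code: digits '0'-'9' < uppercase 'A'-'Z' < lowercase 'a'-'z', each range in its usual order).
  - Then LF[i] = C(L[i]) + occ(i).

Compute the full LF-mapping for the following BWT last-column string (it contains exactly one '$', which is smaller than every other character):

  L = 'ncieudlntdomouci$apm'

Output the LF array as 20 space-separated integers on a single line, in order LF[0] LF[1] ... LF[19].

Answer: 12 2 7 6 18 4 9 13 17 5 14 10 15 19 3 8 0 1 16 11

Derivation:
Char counts: '$':1, 'a':1, 'c':2, 'd':2, 'e':1, 'i':2, 'l':1, 'm':2, 'n':2, 'o':2, 'p':1, 't':1, 'u':2
C (first-col start): C('$')=0, C('a')=1, C('c')=2, C('d')=4, C('e')=6, C('i')=7, C('l')=9, C('m')=10, C('n')=12, C('o')=14, C('p')=16, C('t')=17, C('u')=18
L[0]='n': occ=0, LF[0]=C('n')+0=12+0=12
L[1]='c': occ=0, LF[1]=C('c')+0=2+0=2
L[2]='i': occ=0, LF[2]=C('i')+0=7+0=7
L[3]='e': occ=0, LF[3]=C('e')+0=6+0=6
L[4]='u': occ=0, LF[4]=C('u')+0=18+0=18
L[5]='d': occ=0, LF[5]=C('d')+0=4+0=4
L[6]='l': occ=0, LF[6]=C('l')+0=9+0=9
L[7]='n': occ=1, LF[7]=C('n')+1=12+1=13
L[8]='t': occ=0, LF[8]=C('t')+0=17+0=17
L[9]='d': occ=1, LF[9]=C('d')+1=4+1=5
L[10]='o': occ=0, LF[10]=C('o')+0=14+0=14
L[11]='m': occ=0, LF[11]=C('m')+0=10+0=10
L[12]='o': occ=1, LF[12]=C('o')+1=14+1=15
L[13]='u': occ=1, LF[13]=C('u')+1=18+1=19
L[14]='c': occ=1, LF[14]=C('c')+1=2+1=3
L[15]='i': occ=1, LF[15]=C('i')+1=7+1=8
L[16]='$': occ=0, LF[16]=C('$')+0=0+0=0
L[17]='a': occ=0, LF[17]=C('a')+0=1+0=1
L[18]='p': occ=0, LF[18]=C('p')+0=16+0=16
L[19]='m': occ=1, LF[19]=C('m')+1=10+1=11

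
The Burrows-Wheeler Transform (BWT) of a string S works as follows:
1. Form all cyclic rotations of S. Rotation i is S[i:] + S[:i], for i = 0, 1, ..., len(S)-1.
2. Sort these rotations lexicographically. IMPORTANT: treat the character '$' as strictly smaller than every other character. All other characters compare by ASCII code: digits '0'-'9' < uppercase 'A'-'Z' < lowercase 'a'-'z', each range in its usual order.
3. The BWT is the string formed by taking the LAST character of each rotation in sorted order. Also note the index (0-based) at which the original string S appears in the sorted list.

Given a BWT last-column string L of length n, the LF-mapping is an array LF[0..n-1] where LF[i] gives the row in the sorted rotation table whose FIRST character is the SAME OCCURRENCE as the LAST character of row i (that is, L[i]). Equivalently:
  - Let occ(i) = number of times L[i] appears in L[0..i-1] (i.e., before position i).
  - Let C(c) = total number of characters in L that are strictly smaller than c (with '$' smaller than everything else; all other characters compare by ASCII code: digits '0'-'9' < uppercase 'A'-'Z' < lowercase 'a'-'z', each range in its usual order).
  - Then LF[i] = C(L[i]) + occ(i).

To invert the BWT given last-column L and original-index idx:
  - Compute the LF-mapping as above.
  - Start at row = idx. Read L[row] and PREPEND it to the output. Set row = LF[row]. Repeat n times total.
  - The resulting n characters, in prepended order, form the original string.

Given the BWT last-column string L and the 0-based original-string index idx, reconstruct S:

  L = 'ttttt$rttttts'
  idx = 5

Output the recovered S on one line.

Answer: tstttttttrtt$

Derivation:
LF mapping: 3 4 5 6 7 0 1 8 9 10 11 12 2
Walk LF starting at row 5, prepending L[row]:
  step 1: row=5, L[5]='$', prepend. Next row=LF[5]=0
  step 2: row=0, L[0]='t', prepend. Next row=LF[0]=3
  step 3: row=3, L[3]='t', prepend. Next row=LF[3]=6
  step 4: row=6, L[6]='r', prepend. Next row=LF[6]=1
  step 5: row=1, L[1]='t', prepend. Next row=LF[1]=4
  step 6: row=4, L[4]='t', prepend. Next row=LF[4]=7
  step 7: row=7, L[7]='t', prepend. Next row=LF[7]=8
  step 8: row=8, L[8]='t', prepend. Next row=LF[8]=9
  step 9: row=9, L[9]='t', prepend. Next row=LF[9]=10
  step 10: row=10, L[10]='t', prepend. Next row=LF[10]=11
  step 11: row=11, L[11]='t', prepend. Next row=LF[11]=12
  step 12: row=12, L[12]='s', prepend. Next row=LF[12]=2
  step 13: row=2, L[2]='t', prepend. Next row=LF[2]=5
Reversed output: tstttttttrtt$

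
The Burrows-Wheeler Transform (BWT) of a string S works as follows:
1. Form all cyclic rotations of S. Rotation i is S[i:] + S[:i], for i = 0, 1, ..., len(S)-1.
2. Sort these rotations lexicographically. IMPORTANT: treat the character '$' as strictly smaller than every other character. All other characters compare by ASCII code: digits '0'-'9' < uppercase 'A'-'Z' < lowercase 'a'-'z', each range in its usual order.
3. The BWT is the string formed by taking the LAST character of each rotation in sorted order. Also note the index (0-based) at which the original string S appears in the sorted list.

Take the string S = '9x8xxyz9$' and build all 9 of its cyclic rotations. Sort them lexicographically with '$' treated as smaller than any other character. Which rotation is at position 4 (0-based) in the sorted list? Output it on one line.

All 9 rotations (rotation i = S[i:]+S[:i]):
  rot[0] = 9x8xxyz9$
  rot[1] = x8xxyz9$9
  rot[2] = 8xxyz9$9x
  rot[3] = xxyz9$9x8
  rot[4] = xyz9$9x8x
  rot[5] = yz9$9x8xx
  rot[6] = z9$9x8xxy
  rot[7] = 9$9x8xxyz
  rot[8] = $9x8xxyz9
Sorted (with $ < everything):
  sorted[0] = $9x8xxyz9
  sorted[1] = 8xxyz9$9x
  sorted[2] = 9$9x8xxyz
  sorted[3] = 9x8xxyz9$
  sorted[4] = x8xxyz9$9
  sorted[5] = xxyz9$9x8
  sorted[6] = xyz9$9x8x
  sorted[7] = yz9$9x8xx
  sorted[8] = z9$9x8xxy
sorted[4] = x8xxyz9$9

Answer: x8xxyz9$9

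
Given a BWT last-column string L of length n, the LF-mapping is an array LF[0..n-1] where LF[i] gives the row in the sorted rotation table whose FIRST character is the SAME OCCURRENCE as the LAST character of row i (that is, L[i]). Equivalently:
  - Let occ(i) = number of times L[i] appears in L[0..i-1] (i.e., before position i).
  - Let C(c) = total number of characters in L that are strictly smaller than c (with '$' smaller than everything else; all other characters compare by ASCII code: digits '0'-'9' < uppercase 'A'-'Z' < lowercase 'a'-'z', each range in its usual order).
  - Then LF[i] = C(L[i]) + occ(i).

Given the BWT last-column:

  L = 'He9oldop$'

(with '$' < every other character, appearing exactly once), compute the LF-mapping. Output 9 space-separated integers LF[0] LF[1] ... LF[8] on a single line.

Char counts: '$':1, '9':1, 'H':1, 'd':1, 'e':1, 'l':1, 'o':2, 'p':1
C (first-col start): C('$')=0, C('9')=1, C('H')=2, C('d')=3, C('e')=4, C('l')=5, C('o')=6, C('p')=8
L[0]='H': occ=0, LF[0]=C('H')+0=2+0=2
L[1]='e': occ=0, LF[1]=C('e')+0=4+0=4
L[2]='9': occ=0, LF[2]=C('9')+0=1+0=1
L[3]='o': occ=0, LF[3]=C('o')+0=6+0=6
L[4]='l': occ=0, LF[4]=C('l')+0=5+0=5
L[5]='d': occ=0, LF[5]=C('d')+0=3+0=3
L[6]='o': occ=1, LF[6]=C('o')+1=6+1=7
L[7]='p': occ=0, LF[7]=C('p')+0=8+0=8
L[8]='$': occ=0, LF[8]=C('$')+0=0+0=0

Answer: 2 4 1 6 5 3 7 8 0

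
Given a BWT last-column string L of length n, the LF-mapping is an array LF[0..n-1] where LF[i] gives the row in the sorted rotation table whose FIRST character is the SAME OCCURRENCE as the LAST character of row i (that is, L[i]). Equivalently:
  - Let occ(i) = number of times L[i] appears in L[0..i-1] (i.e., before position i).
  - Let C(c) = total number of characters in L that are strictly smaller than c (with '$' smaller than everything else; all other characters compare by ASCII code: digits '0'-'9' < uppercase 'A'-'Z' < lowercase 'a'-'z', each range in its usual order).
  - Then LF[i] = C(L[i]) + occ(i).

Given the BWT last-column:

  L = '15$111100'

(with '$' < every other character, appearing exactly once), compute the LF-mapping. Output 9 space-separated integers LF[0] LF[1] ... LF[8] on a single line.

Char counts: '$':1, '0':2, '1':5, '5':1
C (first-col start): C('$')=0, C('0')=1, C('1')=3, C('5')=8
L[0]='1': occ=0, LF[0]=C('1')+0=3+0=3
L[1]='5': occ=0, LF[1]=C('5')+0=8+0=8
L[2]='$': occ=0, LF[2]=C('$')+0=0+0=0
L[3]='1': occ=1, LF[3]=C('1')+1=3+1=4
L[4]='1': occ=2, LF[4]=C('1')+2=3+2=5
L[5]='1': occ=3, LF[5]=C('1')+3=3+3=6
L[6]='1': occ=4, LF[6]=C('1')+4=3+4=7
L[7]='0': occ=0, LF[7]=C('0')+0=1+0=1
L[8]='0': occ=1, LF[8]=C('0')+1=1+1=2

Answer: 3 8 0 4 5 6 7 1 2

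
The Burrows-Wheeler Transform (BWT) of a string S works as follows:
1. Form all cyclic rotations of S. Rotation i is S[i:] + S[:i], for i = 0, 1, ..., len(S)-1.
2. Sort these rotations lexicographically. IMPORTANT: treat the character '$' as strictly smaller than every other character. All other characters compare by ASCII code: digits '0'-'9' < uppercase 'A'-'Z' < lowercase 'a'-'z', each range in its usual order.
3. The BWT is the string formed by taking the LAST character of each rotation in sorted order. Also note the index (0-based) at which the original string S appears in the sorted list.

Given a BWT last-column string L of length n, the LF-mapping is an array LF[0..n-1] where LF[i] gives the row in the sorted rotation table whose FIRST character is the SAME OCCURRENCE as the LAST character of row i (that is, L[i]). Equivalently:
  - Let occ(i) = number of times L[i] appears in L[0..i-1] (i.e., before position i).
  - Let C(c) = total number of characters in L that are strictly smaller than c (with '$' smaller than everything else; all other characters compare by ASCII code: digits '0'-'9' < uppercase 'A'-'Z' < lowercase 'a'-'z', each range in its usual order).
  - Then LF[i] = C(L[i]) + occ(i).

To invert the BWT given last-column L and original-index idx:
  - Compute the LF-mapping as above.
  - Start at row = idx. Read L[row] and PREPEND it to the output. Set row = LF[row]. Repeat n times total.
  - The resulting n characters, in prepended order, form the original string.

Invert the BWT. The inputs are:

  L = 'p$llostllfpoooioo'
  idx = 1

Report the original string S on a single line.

Answer: footlooslollipop$

Derivation:
LF mapping: 13 0 3 4 7 15 16 5 6 1 14 8 9 10 2 11 12
Walk LF starting at row 1, prepending L[row]:
  step 1: row=1, L[1]='$', prepend. Next row=LF[1]=0
  step 2: row=0, L[0]='p', prepend. Next row=LF[0]=13
  step 3: row=13, L[13]='o', prepend. Next row=LF[13]=10
  step 4: row=10, L[10]='p', prepend. Next row=LF[10]=14
  step 5: row=14, L[14]='i', prepend. Next row=LF[14]=2
  step 6: row=2, L[2]='l', prepend. Next row=LF[2]=3
  step 7: row=3, L[3]='l', prepend. Next row=LF[3]=4
  step 8: row=4, L[4]='o', prepend. Next row=LF[4]=7
  step 9: row=7, L[7]='l', prepend. Next row=LF[7]=5
  step 10: row=5, L[5]='s', prepend. Next row=LF[5]=15
  step 11: row=15, L[15]='o', prepend. Next row=LF[15]=11
  step 12: row=11, L[11]='o', prepend. Next row=LF[11]=8
  step 13: row=8, L[8]='l', prepend. Next row=LF[8]=6
  step 14: row=6, L[6]='t', prepend. Next row=LF[6]=16
  step 15: row=16, L[16]='o', prepend. Next row=LF[16]=12
  step 16: row=12, L[12]='o', prepend. Next row=LF[12]=9
  step 17: row=9, L[9]='f', prepend. Next row=LF[9]=1
Reversed output: footlooslollipop$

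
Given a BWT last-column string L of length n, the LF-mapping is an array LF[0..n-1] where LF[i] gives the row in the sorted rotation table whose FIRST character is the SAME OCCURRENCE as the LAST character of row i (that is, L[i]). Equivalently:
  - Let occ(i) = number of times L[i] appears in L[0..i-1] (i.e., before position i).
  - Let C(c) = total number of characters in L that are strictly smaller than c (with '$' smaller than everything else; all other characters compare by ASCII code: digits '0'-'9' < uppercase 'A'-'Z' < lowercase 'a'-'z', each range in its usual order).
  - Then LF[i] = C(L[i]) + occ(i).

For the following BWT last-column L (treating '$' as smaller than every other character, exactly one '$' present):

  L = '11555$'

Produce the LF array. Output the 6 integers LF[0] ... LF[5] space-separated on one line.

Answer: 1 2 3 4 5 0

Derivation:
Char counts: '$':1, '1':2, '5':3
C (first-col start): C('$')=0, C('1')=1, C('5')=3
L[0]='1': occ=0, LF[0]=C('1')+0=1+0=1
L[1]='1': occ=1, LF[1]=C('1')+1=1+1=2
L[2]='5': occ=0, LF[2]=C('5')+0=3+0=3
L[3]='5': occ=1, LF[3]=C('5')+1=3+1=4
L[4]='5': occ=2, LF[4]=C('5')+2=3+2=5
L[5]='$': occ=0, LF[5]=C('$')+0=0+0=0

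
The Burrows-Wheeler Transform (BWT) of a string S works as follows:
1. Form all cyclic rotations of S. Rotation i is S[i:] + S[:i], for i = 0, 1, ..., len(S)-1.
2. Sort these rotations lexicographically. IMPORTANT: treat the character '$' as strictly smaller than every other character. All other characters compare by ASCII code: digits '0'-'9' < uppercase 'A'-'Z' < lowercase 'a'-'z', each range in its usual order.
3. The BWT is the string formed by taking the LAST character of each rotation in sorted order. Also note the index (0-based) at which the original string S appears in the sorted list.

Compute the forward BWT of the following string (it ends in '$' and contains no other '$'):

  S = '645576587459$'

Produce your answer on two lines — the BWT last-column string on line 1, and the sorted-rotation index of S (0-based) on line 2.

Answer: 9674564$78555
7

Derivation:
All 13 rotations (rotation i = S[i:]+S[:i]):
  rot[0] = 645576587459$
  rot[1] = 45576587459$6
  rot[2] = 5576587459$64
  rot[3] = 576587459$645
  rot[4] = 76587459$6455
  rot[5] = 6587459$64557
  rot[6] = 587459$645576
  rot[7] = 87459$6455765
  rot[8] = 7459$64557658
  rot[9] = 459$645576587
  rot[10] = 59$6455765874
  rot[11] = 9$64557658745
  rot[12] = $645576587459
Sorted (with $ < everything):
  sorted[0] = $645576587459  (last char: '9')
  sorted[1] = 45576587459$6  (last char: '6')
  sorted[2] = 459$645576587  (last char: '7')
  sorted[3] = 5576587459$64  (last char: '4')
  sorted[4] = 576587459$645  (last char: '5')
  sorted[5] = 587459$645576  (last char: '6')
  sorted[6] = 59$6455765874  (last char: '4')
  sorted[7] = 645576587459$  (last char: '$')
  sorted[8] = 6587459$64557  (last char: '7')
  sorted[9] = 7459$64557658  (last char: '8')
  sorted[10] = 76587459$6455  (last char: '5')
  sorted[11] = 87459$6455765  (last char: '5')
  sorted[12] = 9$64557658745  (last char: '5')
Last column: 9674564$78555
Original string S is at sorted index 7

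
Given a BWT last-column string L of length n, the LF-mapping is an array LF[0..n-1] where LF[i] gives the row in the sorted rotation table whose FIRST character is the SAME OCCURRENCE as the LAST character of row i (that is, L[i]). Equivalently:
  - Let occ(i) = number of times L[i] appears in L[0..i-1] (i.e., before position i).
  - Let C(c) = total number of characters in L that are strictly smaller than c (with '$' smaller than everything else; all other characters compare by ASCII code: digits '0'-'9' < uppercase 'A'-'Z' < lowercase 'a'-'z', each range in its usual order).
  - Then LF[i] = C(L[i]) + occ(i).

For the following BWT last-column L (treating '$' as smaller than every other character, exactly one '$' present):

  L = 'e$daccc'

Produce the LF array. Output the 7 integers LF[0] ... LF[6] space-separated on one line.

Char counts: '$':1, 'a':1, 'c':3, 'd':1, 'e':1
C (first-col start): C('$')=0, C('a')=1, C('c')=2, C('d')=5, C('e')=6
L[0]='e': occ=0, LF[0]=C('e')+0=6+0=6
L[1]='$': occ=0, LF[1]=C('$')+0=0+0=0
L[2]='d': occ=0, LF[2]=C('d')+0=5+0=5
L[3]='a': occ=0, LF[3]=C('a')+0=1+0=1
L[4]='c': occ=0, LF[4]=C('c')+0=2+0=2
L[5]='c': occ=1, LF[5]=C('c')+1=2+1=3
L[6]='c': occ=2, LF[6]=C('c')+2=2+2=4

Answer: 6 0 5 1 2 3 4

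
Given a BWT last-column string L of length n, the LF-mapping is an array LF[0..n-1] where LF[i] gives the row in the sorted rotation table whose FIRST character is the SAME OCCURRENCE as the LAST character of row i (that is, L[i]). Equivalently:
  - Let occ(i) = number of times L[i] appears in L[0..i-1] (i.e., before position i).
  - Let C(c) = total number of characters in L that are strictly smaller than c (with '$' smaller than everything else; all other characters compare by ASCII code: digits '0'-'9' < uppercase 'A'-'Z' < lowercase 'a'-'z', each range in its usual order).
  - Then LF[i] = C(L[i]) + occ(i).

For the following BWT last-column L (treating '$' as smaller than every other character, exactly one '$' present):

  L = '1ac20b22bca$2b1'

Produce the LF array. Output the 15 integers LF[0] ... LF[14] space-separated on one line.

Char counts: '$':1, '0':1, '1':2, '2':4, 'a':2, 'b':3, 'c':2
C (first-col start): C('$')=0, C('0')=1, C('1')=2, C('2')=4, C('a')=8, C('b')=10, C('c')=13
L[0]='1': occ=0, LF[0]=C('1')+0=2+0=2
L[1]='a': occ=0, LF[1]=C('a')+0=8+0=8
L[2]='c': occ=0, LF[2]=C('c')+0=13+0=13
L[3]='2': occ=0, LF[3]=C('2')+0=4+0=4
L[4]='0': occ=0, LF[4]=C('0')+0=1+0=1
L[5]='b': occ=0, LF[5]=C('b')+0=10+0=10
L[6]='2': occ=1, LF[6]=C('2')+1=4+1=5
L[7]='2': occ=2, LF[7]=C('2')+2=4+2=6
L[8]='b': occ=1, LF[8]=C('b')+1=10+1=11
L[9]='c': occ=1, LF[9]=C('c')+1=13+1=14
L[10]='a': occ=1, LF[10]=C('a')+1=8+1=9
L[11]='$': occ=0, LF[11]=C('$')+0=0+0=0
L[12]='2': occ=3, LF[12]=C('2')+3=4+3=7
L[13]='b': occ=2, LF[13]=C('b')+2=10+2=12
L[14]='1': occ=1, LF[14]=C('1')+1=2+1=3

Answer: 2 8 13 4 1 10 5 6 11 14 9 0 7 12 3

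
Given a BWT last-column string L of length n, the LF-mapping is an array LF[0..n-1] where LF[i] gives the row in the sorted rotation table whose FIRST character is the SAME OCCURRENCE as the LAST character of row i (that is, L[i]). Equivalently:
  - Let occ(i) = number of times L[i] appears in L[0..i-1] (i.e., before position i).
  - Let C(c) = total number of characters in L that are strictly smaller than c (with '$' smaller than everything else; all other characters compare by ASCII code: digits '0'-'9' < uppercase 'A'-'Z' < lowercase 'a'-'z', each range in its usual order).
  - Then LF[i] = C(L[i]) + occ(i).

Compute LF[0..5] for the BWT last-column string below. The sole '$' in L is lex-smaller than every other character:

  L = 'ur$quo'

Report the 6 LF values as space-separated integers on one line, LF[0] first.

Char counts: '$':1, 'o':1, 'q':1, 'r':1, 'u':2
C (first-col start): C('$')=0, C('o')=1, C('q')=2, C('r')=3, C('u')=4
L[0]='u': occ=0, LF[0]=C('u')+0=4+0=4
L[1]='r': occ=0, LF[1]=C('r')+0=3+0=3
L[2]='$': occ=0, LF[2]=C('$')+0=0+0=0
L[3]='q': occ=0, LF[3]=C('q')+0=2+0=2
L[4]='u': occ=1, LF[4]=C('u')+1=4+1=5
L[5]='o': occ=0, LF[5]=C('o')+0=1+0=1

Answer: 4 3 0 2 5 1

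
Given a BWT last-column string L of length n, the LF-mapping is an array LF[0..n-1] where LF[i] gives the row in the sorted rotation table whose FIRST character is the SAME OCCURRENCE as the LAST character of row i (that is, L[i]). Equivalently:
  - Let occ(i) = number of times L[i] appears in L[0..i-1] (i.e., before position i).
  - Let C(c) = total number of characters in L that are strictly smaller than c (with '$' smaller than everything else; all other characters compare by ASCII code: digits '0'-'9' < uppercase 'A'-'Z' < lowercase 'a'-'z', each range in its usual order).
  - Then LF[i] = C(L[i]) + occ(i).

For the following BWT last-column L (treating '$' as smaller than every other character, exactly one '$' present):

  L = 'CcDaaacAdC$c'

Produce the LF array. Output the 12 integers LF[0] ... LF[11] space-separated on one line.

Answer: 2 8 4 5 6 7 9 1 11 3 0 10

Derivation:
Char counts: '$':1, 'A':1, 'C':2, 'D':1, 'a':3, 'c':3, 'd':1
C (first-col start): C('$')=0, C('A')=1, C('C')=2, C('D')=4, C('a')=5, C('c')=8, C('d')=11
L[0]='C': occ=0, LF[0]=C('C')+0=2+0=2
L[1]='c': occ=0, LF[1]=C('c')+0=8+0=8
L[2]='D': occ=0, LF[2]=C('D')+0=4+0=4
L[3]='a': occ=0, LF[3]=C('a')+0=5+0=5
L[4]='a': occ=1, LF[4]=C('a')+1=5+1=6
L[5]='a': occ=2, LF[5]=C('a')+2=5+2=7
L[6]='c': occ=1, LF[6]=C('c')+1=8+1=9
L[7]='A': occ=0, LF[7]=C('A')+0=1+0=1
L[8]='d': occ=0, LF[8]=C('d')+0=11+0=11
L[9]='C': occ=1, LF[9]=C('C')+1=2+1=3
L[10]='$': occ=0, LF[10]=C('$')+0=0+0=0
L[11]='c': occ=2, LF[11]=C('c')+2=8+2=10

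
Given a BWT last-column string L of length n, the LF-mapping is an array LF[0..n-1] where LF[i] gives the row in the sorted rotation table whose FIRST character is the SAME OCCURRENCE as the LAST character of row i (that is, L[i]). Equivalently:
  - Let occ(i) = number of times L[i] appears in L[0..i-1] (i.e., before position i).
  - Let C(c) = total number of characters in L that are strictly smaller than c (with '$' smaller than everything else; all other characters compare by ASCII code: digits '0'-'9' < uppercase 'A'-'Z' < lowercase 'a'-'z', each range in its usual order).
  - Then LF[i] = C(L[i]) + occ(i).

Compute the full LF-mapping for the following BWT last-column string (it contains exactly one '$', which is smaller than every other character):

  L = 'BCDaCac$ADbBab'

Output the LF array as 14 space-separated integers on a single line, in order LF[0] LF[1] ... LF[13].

Char counts: '$':1, 'A':1, 'B':2, 'C':2, 'D':2, 'a':3, 'b':2, 'c':1
C (first-col start): C('$')=0, C('A')=1, C('B')=2, C('C')=4, C('D')=6, C('a')=8, C('b')=11, C('c')=13
L[0]='B': occ=0, LF[0]=C('B')+0=2+0=2
L[1]='C': occ=0, LF[1]=C('C')+0=4+0=4
L[2]='D': occ=0, LF[2]=C('D')+0=6+0=6
L[3]='a': occ=0, LF[3]=C('a')+0=8+0=8
L[4]='C': occ=1, LF[4]=C('C')+1=4+1=5
L[5]='a': occ=1, LF[5]=C('a')+1=8+1=9
L[6]='c': occ=0, LF[6]=C('c')+0=13+0=13
L[7]='$': occ=0, LF[7]=C('$')+0=0+0=0
L[8]='A': occ=0, LF[8]=C('A')+0=1+0=1
L[9]='D': occ=1, LF[9]=C('D')+1=6+1=7
L[10]='b': occ=0, LF[10]=C('b')+0=11+0=11
L[11]='B': occ=1, LF[11]=C('B')+1=2+1=3
L[12]='a': occ=2, LF[12]=C('a')+2=8+2=10
L[13]='b': occ=1, LF[13]=C('b')+1=11+1=12

Answer: 2 4 6 8 5 9 13 0 1 7 11 3 10 12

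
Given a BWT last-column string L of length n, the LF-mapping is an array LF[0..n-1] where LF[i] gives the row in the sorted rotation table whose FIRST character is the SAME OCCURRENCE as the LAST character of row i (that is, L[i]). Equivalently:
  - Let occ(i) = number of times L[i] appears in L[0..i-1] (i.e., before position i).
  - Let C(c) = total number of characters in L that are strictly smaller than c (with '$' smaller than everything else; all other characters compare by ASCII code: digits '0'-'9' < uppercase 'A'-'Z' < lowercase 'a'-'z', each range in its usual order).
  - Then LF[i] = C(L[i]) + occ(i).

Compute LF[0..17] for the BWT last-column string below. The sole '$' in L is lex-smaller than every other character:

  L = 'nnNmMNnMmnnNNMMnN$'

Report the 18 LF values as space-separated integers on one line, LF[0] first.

Answer: 12 13 5 10 1 6 14 2 11 15 16 7 8 3 4 17 9 0

Derivation:
Char counts: '$':1, 'M':4, 'N':5, 'm':2, 'n':6
C (first-col start): C('$')=0, C('M')=1, C('N')=5, C('m')=10, C('n')=12
L[0]='n': occ=0, LF[0]=C('n')+0=12+0=12
L[1]='n': occ=1, LF[1]=C('n')+1=12+1=13
L[2]='N': occ=0, LF[2]=C('N')+0=5+0=5
L[3]='m': occ=0, LF[3]=C('m')+0=10+0=10
L[4]='M': occ=0, LF[4]=C('M')+0=1+0=1
L[5]='N': occ=1, LF[5]=C('N')+1=5+1=6
L[6]='n': occ=2, LF[6]=C('n')+2=12+2=14
L[7]='M': occ=1, LF[7]=C('M')+1=1+1=2
L[8]='m': occ=1, LF[8]=C('m')+1=10+1=11
L[9]='n': occ=3, LF[9]=C('n')+3=12+3=15
L[10]='n': occ=4, LF[10]=C('n')+4=12+4=16
L[11]='N': occ=2, LF[11]=C('N')+2=5+2=7
L[12]='N': occ=3, LF[12]=C('N')+3=5+3=8
L[13]='M': occ=2, LF[13]=C('M')+2=1+2=3
L[14]='M': occ=3, LF[14]=C('M')+3=1+3=4
L[15]='n': occ=5, LF[15]=C('n')+5=12+5=17
L[16]='N': occ=4, LF[16]=C('N')+4=5+4=9
L[17]='$': occ=0, LF[17]=C('$')+0=0+0=0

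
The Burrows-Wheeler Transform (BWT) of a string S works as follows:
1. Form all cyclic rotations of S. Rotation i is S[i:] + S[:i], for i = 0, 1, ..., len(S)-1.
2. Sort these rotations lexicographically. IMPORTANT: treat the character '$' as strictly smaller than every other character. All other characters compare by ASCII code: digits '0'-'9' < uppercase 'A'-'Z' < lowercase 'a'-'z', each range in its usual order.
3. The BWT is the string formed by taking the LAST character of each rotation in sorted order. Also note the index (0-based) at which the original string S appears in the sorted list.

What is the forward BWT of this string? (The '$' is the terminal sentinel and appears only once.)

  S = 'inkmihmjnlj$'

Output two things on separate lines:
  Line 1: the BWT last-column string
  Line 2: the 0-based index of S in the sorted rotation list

Answer: jim$lmnnkhij
3

Derivation:
All 12 rotations (rotation i = S[i:]+S[:i]):
  rot[0] = inkmihmjnlj$
  rot[1] = nkmihmjnlj$i
  rot[2] = kmihmjnlj$in
  rot[3] = mihmjnlj$ink
  rot[4] = ihmjnlj$inkm
  rot[5] = hmjnlj$inkmi
  rot[6] = mjnlj$inkmih
  rot[7] = jnlj$inkmihm
  rot[8] = nlj$inkmihmj
  rot[9] = lj$inkmihmjn
  rot[10] = j$inkmihmjnl
  rot[11] = $inkmihmjnlj
Sorted (with $ < everything):
  sorted[0] = $inkmihmjnlj  (last char: 'j')
  sorted[1] = hmjnlj$inkmi  (last char: 'i')
  sorted[2] = ihmjnlj$inkm  (last char: 'm')
  sorted[3] = inkmihmjnlj$  (last char: '$')
  sorted[4] = j$inkmihmjnl  (last char: 'l')
  sorted[5] = jnlj$inkmihm  (last char: 'm')
  sorted[6] = kmihmjnlj$in  (last char: 'n')
  sorted[7] = lj$inkmihmjn  (last char: 'n')
  sorted[8] = mihmjnlj$ink  (last char: 'k')
  sorted[9] = mjnlj$inkmih  (last char: 'h')
  sorted[10] = nkmihmjnlj$i  (last char: 'i')
  sorted[11] = nlj$inkmihmj  (last char: 'j')
Last column: jim$lmnnkhij
Original string S is at sorted index 3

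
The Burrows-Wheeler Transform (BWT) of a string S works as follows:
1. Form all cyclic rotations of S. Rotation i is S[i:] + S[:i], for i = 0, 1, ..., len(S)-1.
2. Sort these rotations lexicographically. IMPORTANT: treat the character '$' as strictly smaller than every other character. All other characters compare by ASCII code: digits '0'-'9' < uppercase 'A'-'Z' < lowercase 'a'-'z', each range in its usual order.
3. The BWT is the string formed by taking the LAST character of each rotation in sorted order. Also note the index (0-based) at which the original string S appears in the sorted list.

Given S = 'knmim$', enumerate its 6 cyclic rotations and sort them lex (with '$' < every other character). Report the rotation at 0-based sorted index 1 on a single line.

All 6 rotations (rotation i = S[i:]+S[:i]):
  rot[0] = knmim$
  rot[1] = nmim$k
  rot[2] = mim$kn
  rot[3] = im$knm
  rot[4] = m$knmi
  rot[5] = $knmim
Sorted (with $ < everything):
  sorted[0] = $knmim
  sorted[1] = im$knm
  sorted[2] = knmim$
  sorted[3] = m$knmi
  sorted[4] = mim$kn
  sorted[5] = nmim$k
sorted[1] = im$knm

Answer: im$knm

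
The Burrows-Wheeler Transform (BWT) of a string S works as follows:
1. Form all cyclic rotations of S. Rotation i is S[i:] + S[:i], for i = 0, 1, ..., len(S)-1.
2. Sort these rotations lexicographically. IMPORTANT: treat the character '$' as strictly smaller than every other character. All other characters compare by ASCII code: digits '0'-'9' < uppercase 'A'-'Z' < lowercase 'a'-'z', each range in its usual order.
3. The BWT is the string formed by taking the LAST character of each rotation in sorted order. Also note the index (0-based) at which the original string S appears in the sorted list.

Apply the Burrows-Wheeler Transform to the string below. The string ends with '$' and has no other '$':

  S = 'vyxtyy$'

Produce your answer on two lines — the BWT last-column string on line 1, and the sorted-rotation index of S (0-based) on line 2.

Answer: yx$yyvt
2

Derivation:
All 7 rotations (rotation i = S[i:]+S[:i]):
  rot[0] = vyxtyy$
  rot[1] = yxtyy$v
  rot[2] = xtyy$vy
  rot[3] = tyy$vyx
  rot[4] = yy$vyxt
  rot[5] = y$vyxty
  rot[6] = $vyxtyy
Sorted (with $ < everything):
  sorted[0] = $vyxtyy  (last char: 'y')
  sorted[1] = tyy$vyx  (last char: 'x')
  sorted[2] = vyxtyy$  (last char: '$')
  sorted[3] = xtyy$vy  (last char: 'y')
  sorted[4] = y$vyxty  (last char: 'y')
  sorted[5] = yxtyy$v  (last char: 'v')
  sorted[6] = yy$vyxt  (last char: 't')
Last column: yx$yyvt
Original string S is at sorted index 2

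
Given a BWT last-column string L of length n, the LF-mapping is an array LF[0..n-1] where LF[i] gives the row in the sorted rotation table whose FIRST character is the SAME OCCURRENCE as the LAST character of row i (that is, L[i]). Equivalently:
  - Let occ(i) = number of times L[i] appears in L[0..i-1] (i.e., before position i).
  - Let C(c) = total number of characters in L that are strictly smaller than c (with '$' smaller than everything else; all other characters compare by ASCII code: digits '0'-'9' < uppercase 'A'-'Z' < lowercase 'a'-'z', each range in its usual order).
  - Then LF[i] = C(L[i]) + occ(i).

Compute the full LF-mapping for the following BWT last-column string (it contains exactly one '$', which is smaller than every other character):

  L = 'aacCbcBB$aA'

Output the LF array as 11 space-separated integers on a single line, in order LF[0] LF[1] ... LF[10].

Answer: 5 6 9 4 8 10 2 3 0 7 1

Derivation:
Char counts: '$':1, 'A':1, 'B':2, 'C':1, 'a':3, 'b':1, 'c':2
C (first-col start): C('$')=0, C('A')=1, C('B')=2, C('C')=4, C('a')=5, C('b')=8, C('c')=9
L[0]='a': occ=0, LF[0]=C('a')+0=5+0=5
L[1]='a': occ=1, LF[1]=C('a')+1=5+1=6
L[2]='c': occ=0, LF[2]=C('c')+0=9+0=9
L[3]='C': occ=0, LF[3]=C('C')+0=4+0=4
L[4]='b': occ=0, LF[4]=C('b')+0=8+0=8
L[5]='c': occ=1, LF[5]=C('c')+1=9+1=10
L[6]='B': occ=0, LF[6]=C('B')+0=2+0=2
L[7]='B': occ=1, LF[7]=C('B')+1=2+1=3
L[8]='$': occ=0, LF[8]=C('$')+0=0+0=0
L[9]='a': occ=2, LF[9]=C('a')+2=5+2=7
L[10]='A': occ=0, LF[10]=C('A')+0=1+0=1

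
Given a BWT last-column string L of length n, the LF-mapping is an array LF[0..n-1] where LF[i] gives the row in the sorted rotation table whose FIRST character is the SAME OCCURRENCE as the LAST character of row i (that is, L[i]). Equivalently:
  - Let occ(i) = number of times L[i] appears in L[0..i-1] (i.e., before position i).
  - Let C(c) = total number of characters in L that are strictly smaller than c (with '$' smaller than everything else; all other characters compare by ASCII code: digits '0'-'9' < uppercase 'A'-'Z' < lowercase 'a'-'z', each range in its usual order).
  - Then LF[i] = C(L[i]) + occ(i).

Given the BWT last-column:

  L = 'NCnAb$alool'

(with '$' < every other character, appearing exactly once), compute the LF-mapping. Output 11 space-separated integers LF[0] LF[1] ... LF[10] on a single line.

Char counts: '$':1, 'A':1, 'C':1, 'N':1, 'a':1, 'b':1, 'l':2, 'n':1, 'o':2
C (first-col start): C('$')=0, C('A')=1, C('C')=2, C('N')=3, C('a')=4, C('b')=5, C('l')=6, C('n')=8, C('o')=9
L[0]='N': occ=0, LF[0]=C('N')+0=3+0=3
L[1]='C': occ=0, LF[1]=C('C')+0=2+0=2
L[2]='n': occ=0, LF[2]=C('n')+0=8+0=8
L[3]='A': occ=0, LF[3]=C('A')+0=1+0=1
L[4]='b': occ=0, LF[4]=C('b')+0=5+0=5
L[5]='$': occ=0, LF[5]=C('$')+0=0+0=0
L[6]='a': occ=0, LF[6]=C('a')+0=4+0=4
L[7]='l': occ=0, LF[7]=C('l')+0=6+0=6
L[8]='o': occ=0, LF[8]=C('o')+0=9+0=9
L[9]='o': occ=1, LF[9]=C('o')+1=9+1=10
L[10]='l': occ=1, LF[10]=C('l')+1=6+1=7

Answer: 3 2 8 1 5 0 4 6 9 10 7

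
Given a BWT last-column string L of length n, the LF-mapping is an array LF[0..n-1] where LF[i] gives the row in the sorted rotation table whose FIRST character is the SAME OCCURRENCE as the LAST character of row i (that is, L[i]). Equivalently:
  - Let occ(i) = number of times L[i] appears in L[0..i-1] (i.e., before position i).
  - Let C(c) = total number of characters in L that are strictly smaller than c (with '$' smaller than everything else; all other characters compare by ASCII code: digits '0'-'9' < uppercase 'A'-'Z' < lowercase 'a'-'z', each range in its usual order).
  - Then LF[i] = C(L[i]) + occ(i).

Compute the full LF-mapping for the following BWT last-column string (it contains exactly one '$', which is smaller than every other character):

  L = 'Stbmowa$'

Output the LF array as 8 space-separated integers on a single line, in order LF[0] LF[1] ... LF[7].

Answer: 1 6 3 4 5 7 2 0

Derivation:
Char counts: '$':1, 'S':1, 'a':1, 'b':1, 'm':1, 'o':1, 't':1, 'w':1
C (first-col start): C('$')=0, C('S')=1, C('a')=2, C('b')=3, C('m')=4, C('o')=5, C('t')=6, C('w')=7
L[0]='S': occ=0, LF[0]=C('S')+0=1+0=1
L[1]='t': occ=0, LF[1]=C('t')+0=6+0=6
L[2]='b': occ=0, LF[2]=C('b')+0=3+0=3
L[3]='m': occ=0, LF[3]=C('m')+0=4+0=4
L[4]='o': occ=0, LF[4]=C('o')+0=5+0=5
L[5]='w': occ=0, LF[5]=C('w')+0=7+0=7
L[6]='a': occ=0, LF[6]=C('a')+0=2+0=2
L[7]='$': occ=0, LF[7]=C('$')+0=0+0=0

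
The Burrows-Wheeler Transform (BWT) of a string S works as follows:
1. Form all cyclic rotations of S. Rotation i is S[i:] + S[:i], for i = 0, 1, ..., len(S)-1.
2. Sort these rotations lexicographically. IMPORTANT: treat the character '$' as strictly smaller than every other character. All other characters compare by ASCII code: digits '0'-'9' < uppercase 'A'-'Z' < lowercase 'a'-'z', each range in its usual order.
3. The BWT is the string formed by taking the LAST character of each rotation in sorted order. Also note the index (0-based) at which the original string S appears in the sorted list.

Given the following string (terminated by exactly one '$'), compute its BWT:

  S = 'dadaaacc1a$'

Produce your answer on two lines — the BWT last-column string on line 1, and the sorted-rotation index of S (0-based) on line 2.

Answer: ac1daadcaa$
10

Derivation:
All 11 rotations (rotation i = S[i:]+S[:i]):
  rot[0] = dadaaacc1a$
  rot[1] = adaaacc1a$d
  rot[2] = daaacc1a$da
  rot[3] = aaacc1a$dad
  rot[4] = aacc1a$dada
  rot[5] = acc1a$dadaa
  rot[6] = cc1a$dadaaa
  rot[7] = c1a$dadaaac
  rot[8] = 1a$dadaaacc
  rot[9] = a$dadaaacc1
  rot[10] = $dadaaacc1a
Sorted (with $ < everything):
  sorted[0] = $dadaaacc1a  (last char: 'a')
  sorted[1] = 1a$dadaaacc  (last char: 'c')
  sorted[2] = a$dadaaacc1  (last char: '1')
  sorted[3] = aaacc1a$dad  (last char: 'd')
  sorted[4] = aacc1a$dada  (last char: 'a')
  sorted[5] = acc1a$dadaa  (last char: 'a')
  sorted[6] = adaaacc1a$d  (last char: 'd')
  sorted[7] = c1a$dadaaac  (last char: 'c')
  sorted[8] = cc1a$dadaaa  (last char: 'a')
  sorted[9] = daaacc1a$da  (last char: 'a')
  sorted[10] = dadaaacc1a$  (last char: '$')
Last column: ac1daadcaa$
Original string S is at sorted index 10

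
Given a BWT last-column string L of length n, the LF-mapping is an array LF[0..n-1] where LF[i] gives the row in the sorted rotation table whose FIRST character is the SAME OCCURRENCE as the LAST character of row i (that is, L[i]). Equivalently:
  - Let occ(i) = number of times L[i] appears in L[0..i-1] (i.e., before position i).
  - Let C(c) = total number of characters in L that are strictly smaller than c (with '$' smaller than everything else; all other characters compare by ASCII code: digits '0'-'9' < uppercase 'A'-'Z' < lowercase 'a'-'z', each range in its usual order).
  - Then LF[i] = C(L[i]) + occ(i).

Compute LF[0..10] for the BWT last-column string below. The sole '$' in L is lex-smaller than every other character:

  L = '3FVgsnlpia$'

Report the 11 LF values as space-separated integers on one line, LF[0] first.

Answer: 1 2 3 5 10 8 7 9 6 4 0

Derivation:
Char counts: '$':1, '3':1, 'F':1, 'V':1, 'a':1, 'g':1, 'i':1, 'l':1, 'n':1, 'p':1, 's':1
C (first-col start): C('$')=0, C('3')=1, C('F')=2, C('V')=3, C('a')=4, C('g')=5, C('i')=6, C('l')=7, C('n')=8, C('p')=9, C('s')=10
L[0]='3': occ=0, LF[0]=C('3')+0=1+0=1
L[1]='F': occ=0, LF[1]=C('F')+0=2+0=2
L[2]='V': occ=0, LF[2]=C('V')+0=3+0=3
L[3]='g': occ=0, LF[3]=C('g')+0=5+0=5
L[4]='s': occ=0, LF[4]=C('s')+0=10+0=10
L[5]='n': occ=0, LF[5]=C('n')+0=8+0=8
L[6]='l': occ=0, LF[6]=C('l')+0=7+0=7
L[7]='p': occ=0, LF[7]=C('p')+0=9+0=9
L[8]='i': occ=0, LF[8]=C('i')+0=6+0=6
L[9]='a': occ=0, LF[9]=C('a')+0=4+0=4
L[10]='$': occ=0, LF[10]=C('$')+0=0+0=0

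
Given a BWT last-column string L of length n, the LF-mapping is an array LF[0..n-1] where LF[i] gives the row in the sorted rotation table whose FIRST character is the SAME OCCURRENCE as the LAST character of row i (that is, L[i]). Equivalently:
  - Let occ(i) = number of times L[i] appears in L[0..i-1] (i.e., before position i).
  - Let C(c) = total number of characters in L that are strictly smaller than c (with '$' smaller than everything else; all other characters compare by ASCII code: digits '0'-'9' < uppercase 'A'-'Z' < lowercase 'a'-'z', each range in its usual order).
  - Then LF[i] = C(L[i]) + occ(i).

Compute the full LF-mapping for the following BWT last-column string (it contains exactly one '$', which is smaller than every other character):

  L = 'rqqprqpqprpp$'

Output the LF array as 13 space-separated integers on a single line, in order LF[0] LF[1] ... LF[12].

Char counts: '$':1, 'p':5, 'q':4, 'r':3
C (first-col start): C('$')=0, C('p')=1, C('q')=6, C('r')=10
L[0]='r': occ=0, LF[0]=C('r')+0=10+0=10
L[1]='q': occ=0, LF[1]=C('q')+0=6+0=6
L[2]='q': occ=1, LF[2]=C('q')+1=6+1=7
L[3]='p': occ=0, LF[3]=C('p')+0=1+0=1
L[4]='r': occ=1, LF[4]=C('r')+1=10+1=11
L[5]='q': occ=2, LF[5]=C('q')+2=6+2=8
L[6]='p': occ=1, LF[6]=C('p')+1=1+1=2
L[7]='q': occ=3, LF[7]=C('q')+3=6+3=9
L[8]='p': occ=2, LF[8]=C('p')+2=1+2=3
L[9]='r': occ=2, LF[9]=C('r')+2=10+2=12
L[10]='p': occ=3, LF[10]=C('p')+3=1+3=4
L[11]='p': occ=4, LF[11]=C('p')+4=1+4=5
L[12]='$': occ=0, LF[12]=C('$')+0=0+0=0

Answer: 10 6 7 1 11 8 2 9 3 12 4 5 0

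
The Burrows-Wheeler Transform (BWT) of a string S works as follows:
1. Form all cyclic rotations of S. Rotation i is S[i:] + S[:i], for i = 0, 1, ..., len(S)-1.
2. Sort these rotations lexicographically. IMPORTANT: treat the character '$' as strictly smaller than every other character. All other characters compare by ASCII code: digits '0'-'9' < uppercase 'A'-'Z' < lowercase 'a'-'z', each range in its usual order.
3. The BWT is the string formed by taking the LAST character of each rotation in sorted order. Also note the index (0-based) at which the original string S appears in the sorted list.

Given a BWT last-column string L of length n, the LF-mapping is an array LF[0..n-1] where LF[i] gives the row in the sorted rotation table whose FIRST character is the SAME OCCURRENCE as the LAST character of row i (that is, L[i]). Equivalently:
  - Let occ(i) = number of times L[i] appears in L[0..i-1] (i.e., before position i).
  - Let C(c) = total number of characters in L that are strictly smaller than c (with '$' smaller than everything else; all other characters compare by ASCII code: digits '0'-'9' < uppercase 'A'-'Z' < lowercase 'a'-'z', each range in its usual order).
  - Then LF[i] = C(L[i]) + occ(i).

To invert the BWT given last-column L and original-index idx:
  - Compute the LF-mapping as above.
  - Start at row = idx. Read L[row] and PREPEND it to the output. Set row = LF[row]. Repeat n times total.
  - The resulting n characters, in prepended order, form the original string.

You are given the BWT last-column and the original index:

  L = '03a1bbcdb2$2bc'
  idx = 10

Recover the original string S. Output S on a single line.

LF mapping: 1 5 6 2 7 8 11 13 9 3 0 4 10 12
Walk LF starting at row 10, prepending L[row]:
  step 1: row=10, L[10]='$', prepend. Next row=LF[10]=0
  step 2: row=0, L[0]='0', prepend. Next row=LF[0]=1
  step 3: row=1, L[1]='3', prepend. Next row=LF[1]=5
  step 4: row=5, L[5]='b', prepend. Next row=LF[5]=8
  step 5: row=8, L[8]='b', prepend. Next row=LF[8]=9
  step 6: row=9, L[9]='2', prepend. Next row=LF[9]=3
  step 7: row=3, L[3]='1', prepend. Next row=LF[3]=2
  step 8: row=2, L[2]='a', prepend. Next row=LF[2]=6
  step 9: row=6, L[6]='c', prepend. Next row=LF[6]=11
  step 10: row=11, L[11]='2', prepend. Next row=LF[11]=4
  step 11: row=4, L[4]='b', prepend. Next row=LF[4]=7
  step 12: row=7, L[7]='d', prepend. Next row=LF[7]=13
  step 13: row=13, L[13]='c', prepend. Next row=LF[13]=12
  step 14: row=12, L[12]='b', prepend. Next row=LF[12]=10
Reversed output: bcdb2ca12bb30$

Answer: bcdb2ca12bb30$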